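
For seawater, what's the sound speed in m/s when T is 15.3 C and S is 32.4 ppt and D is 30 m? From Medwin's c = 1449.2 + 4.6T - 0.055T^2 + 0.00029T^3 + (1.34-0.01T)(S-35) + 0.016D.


c = 1449.2 + 4.6*15.3 - 0.055*15.3^2 + 0.00029*15.3^3 + (1.34 - 0.01*15.3)*(32.4 - 35) + 0.016*30 = 1505.14

1505.14 m/s


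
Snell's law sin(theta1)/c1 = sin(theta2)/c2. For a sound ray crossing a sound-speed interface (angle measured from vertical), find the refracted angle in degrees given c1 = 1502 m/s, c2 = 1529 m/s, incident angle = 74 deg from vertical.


sin(theta2) = (c2/c1)*sin(theta1) = (1529/1502)*sin(74 deg) = 0.97854
theta2 = arcsin(0.97854) = 78.11

78.11 deg


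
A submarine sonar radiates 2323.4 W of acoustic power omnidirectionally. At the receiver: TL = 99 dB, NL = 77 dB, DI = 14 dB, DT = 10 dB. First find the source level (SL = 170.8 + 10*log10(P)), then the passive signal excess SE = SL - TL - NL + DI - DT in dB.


Step 1: SL = 170.8 + 10*log10(2323.4) = 204.46 dB
Step 2: SE = SL - TL - NL + DI - DT = 204.46 - 99 - 77 + 14 - 10 = 32.46

32.46 dB


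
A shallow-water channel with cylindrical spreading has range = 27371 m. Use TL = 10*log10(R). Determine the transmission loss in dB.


TL = 10*log10(27371) = 44.37

44.37 dB


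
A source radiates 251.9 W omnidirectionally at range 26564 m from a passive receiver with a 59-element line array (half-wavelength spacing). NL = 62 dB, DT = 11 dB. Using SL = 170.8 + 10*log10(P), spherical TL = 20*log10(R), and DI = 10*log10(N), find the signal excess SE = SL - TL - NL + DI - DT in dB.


51.03 dB


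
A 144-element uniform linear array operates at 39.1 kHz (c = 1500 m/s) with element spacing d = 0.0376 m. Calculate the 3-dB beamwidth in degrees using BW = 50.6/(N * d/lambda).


0.36 deg


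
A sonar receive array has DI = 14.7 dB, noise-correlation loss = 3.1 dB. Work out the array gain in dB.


AG = DI - L_corr = 14.7 - 3.1 = 11.6

11.6 dB


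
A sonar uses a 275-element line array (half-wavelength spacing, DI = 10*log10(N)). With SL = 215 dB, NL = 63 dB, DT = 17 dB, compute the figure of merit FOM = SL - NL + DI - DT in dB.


Step 1: DI = 10*log10(275) = 24.39 dB
Step 2: FOM = SL - NL + DI - DT = 215 - 63 + 24.39 - 17 = 159.39

159.39 dB


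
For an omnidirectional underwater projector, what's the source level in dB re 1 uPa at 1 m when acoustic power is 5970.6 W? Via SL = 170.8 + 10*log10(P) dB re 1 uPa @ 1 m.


208.56 dB


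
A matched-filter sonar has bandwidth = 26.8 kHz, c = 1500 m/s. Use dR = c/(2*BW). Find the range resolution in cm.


dR = c/(2*BW) = 1500 / (2 * 26.8e3) = 0.028 m = 2.8 cm

2.8 cm


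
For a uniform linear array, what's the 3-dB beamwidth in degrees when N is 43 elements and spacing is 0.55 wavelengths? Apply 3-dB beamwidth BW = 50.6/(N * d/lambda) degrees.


BW = 50.6 / (43 * 0.55) = 50.6 / 23.65 = 2.14

2.14 deg


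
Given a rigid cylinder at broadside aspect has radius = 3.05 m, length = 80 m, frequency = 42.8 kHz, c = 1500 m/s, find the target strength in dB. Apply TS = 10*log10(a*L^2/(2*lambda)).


lambda = 1500/42800 = 0.03505 m
TS = 10*log10(3.05*80^2/(2*0.03505)) = 54.45

54.45 dB


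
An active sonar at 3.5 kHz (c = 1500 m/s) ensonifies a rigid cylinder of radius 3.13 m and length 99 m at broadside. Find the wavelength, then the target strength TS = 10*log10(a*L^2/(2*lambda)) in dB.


Step 1: lambda = c/f = 1500/3500 = 0.42857 m
Step 2: TS = 10*log10(a*L^2/(2*lambda)) = 10*log10(3.13*99^2/(2*0.42857)) = 45.54

45.54 dB


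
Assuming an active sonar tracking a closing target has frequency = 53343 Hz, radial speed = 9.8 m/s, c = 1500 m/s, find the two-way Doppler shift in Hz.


fd = 2*f*v/c = 2 * 53343 * 9.8 / 1500 = 697.02

697.02 Hz


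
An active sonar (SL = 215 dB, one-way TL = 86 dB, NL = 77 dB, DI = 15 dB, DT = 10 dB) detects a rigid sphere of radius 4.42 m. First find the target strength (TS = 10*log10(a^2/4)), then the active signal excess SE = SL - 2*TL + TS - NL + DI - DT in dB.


Step 1: TS = 10*log10(4.42^2/4) = 6.89 dB
Step 2: SE = SL - 2*TL + TS - NL + DI - DT = 215 - 2*86 + (6.89) - 77 + 15 - 10 = -22.11

-22.11 dB


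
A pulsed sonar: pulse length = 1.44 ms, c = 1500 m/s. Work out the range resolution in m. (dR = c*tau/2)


1.08 m


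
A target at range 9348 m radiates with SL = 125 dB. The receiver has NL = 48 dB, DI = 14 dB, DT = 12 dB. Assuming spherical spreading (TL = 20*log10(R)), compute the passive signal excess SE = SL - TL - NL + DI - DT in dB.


Step 1: TL = 20*log10(9348) = 79.41 dB
Step 2: SE = 125 - 79.41 - 48 + 14 - 12 = -0.41

-0.41 dB


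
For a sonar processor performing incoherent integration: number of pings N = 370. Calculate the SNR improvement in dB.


12.84 dB


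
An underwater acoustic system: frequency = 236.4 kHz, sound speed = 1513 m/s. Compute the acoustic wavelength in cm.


lambda = c/f = 1513 / 236400 = 0.0064 m = 0.64 cm

0.64 cm


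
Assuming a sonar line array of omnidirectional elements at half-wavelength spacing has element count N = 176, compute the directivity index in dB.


22.46 dB


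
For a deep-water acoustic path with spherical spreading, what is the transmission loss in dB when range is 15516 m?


TL = 20*log10(15516) = 83.82

83.82 dB


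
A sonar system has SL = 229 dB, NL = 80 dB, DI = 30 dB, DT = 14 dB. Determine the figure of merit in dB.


FOM = SL - NL + DI - DT = 229 - 80 + 30 - 14 = 165

165 dB


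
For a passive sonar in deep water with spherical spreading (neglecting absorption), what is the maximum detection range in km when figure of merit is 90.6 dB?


At max range FOM = TL, so 20*log10(R) = 90.6
R = 10^(90.6/20) = 33884.42 m = 33.88 km

33.88 km


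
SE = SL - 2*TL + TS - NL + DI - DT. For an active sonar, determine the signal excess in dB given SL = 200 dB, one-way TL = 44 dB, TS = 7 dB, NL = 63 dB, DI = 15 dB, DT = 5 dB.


SE = SL - 2*TL + TS - NL + DI - DT = 200 - 2*44 + (7) - 63 + 15 - 5 = 66

66 dB


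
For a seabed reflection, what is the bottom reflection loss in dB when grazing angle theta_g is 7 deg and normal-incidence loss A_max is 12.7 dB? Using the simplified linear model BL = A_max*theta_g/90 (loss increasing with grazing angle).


BL = A_max * theta_g / 90 = 12.7 * 7 / 90 = 0.99

0.99 dB


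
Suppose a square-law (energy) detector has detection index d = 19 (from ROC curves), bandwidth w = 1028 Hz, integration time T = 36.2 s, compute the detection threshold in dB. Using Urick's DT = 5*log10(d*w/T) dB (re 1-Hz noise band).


DT = 5*log10(d*w/T) = 5*log10(19 * 1028 / 36.2) = 5*log10(539.56) = 13.66

13.66 dB


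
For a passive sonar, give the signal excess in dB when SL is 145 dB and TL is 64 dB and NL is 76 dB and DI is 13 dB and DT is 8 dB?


10 dB


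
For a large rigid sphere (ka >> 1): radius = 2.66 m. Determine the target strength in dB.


TS = 10*log10(2.66^2 / 4) = 10*log10(1.7689) = 2.48

2.48 dB


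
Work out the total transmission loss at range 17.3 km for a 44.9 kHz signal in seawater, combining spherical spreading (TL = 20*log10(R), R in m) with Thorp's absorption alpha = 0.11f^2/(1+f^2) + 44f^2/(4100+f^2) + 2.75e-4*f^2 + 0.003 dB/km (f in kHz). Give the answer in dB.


Step 1 (Thorp): alpha = 0.11*2016.01/(1+2016.01) + 44*2016.01/(4100+2016.01) + 2.75e-4*2016.01 + 0.003 = 15.171 dB/km
Step 2: TL_spread = 20*log10(17300) = 84.76 dB
Step 3: TL_abs = alpha*R = 15.171 * 17.3 = 262.46 dB
Step 4: TL_total = 84.76 + 262.46 = 347.22

347.22 dB


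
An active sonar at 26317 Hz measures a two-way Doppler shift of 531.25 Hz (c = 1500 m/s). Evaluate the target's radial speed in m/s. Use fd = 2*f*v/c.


From fd = 2*f*v/c, v = c*fd/(2*f) = 1500 * 531.25 / (2*26317) = 15.14

15.14 m/s


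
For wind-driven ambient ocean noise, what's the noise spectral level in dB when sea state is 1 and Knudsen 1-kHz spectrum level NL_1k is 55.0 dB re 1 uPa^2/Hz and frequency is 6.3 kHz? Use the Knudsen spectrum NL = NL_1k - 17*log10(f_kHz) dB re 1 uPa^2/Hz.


NL = NL_1k - 17*log10(f_kHz) = 55.0 - 17*log10(6.3) = 55.0 - (13.59) = 41.41

41.41 dB


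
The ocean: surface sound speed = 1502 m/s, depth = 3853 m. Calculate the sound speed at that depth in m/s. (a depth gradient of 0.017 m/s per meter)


c = 1502 + 0.017 * 3853 = 1567.501

1567.501 m/s


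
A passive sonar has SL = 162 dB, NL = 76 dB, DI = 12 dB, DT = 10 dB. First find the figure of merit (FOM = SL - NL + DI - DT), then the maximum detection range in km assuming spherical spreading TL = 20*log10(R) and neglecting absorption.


Step 1: FOM = SL - NL + DI - DT = 162 - 76 + 12 - 10 = 88 dB
Step 2: at max range FOM = TL = 20*log10(R), so R = 10^(88/20) = 25118.86 m = 25.12 km

25.12 km


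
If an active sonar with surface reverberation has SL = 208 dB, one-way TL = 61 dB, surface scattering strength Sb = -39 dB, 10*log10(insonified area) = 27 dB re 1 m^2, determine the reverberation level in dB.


RL = SL - 2*TL + Sb + 10*log10(A) = 208 - 2*61 + (-39) + 27 = 74

74 dB


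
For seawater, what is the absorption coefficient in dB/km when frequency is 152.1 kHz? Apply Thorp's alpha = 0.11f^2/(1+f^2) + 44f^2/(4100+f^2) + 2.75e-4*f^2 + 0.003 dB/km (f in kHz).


f^2 = 23134.41
alpha = 0.11*23134.41/(1+23134.41) + 44*23134.41/(4100+23134.41) + 2.75e-4*23134.41 + 0.003 = 43.851

43.851 dB/km


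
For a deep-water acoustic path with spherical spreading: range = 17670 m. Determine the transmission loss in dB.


TL = 20*log10(17670) = 84.94

84.94 dB


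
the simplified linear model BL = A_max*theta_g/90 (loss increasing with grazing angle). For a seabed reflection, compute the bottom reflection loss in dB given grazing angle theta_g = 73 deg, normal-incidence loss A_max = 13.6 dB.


BL = A_max * theta_g / 90 = 13.6 * 73 / 90 = 11.03

11.03 dB


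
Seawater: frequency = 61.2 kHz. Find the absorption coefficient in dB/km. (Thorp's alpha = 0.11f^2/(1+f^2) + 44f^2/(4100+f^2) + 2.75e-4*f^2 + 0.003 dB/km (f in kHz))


f^2 = 3745.44
alpha = 0.11*3745.44/(1+3745.44) + 44*3745.44/(4100+3745.44) + 2.75e-4*3745.44 + 0.003 = 22.149

22.149 dB/km


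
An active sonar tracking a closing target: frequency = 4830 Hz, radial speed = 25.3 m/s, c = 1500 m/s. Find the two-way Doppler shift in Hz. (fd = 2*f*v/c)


162.93 Hz


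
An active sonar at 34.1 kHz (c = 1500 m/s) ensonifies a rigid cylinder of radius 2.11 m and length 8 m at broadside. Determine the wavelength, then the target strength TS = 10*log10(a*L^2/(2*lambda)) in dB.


Step 1: lambda = c/f = 1500/34100 = 0.04399 m
Step 2: TS = 10*log10(a*L^2/(2*lambda)) = 10*log10(2.11*8^2/(2*0.04399)) = 31.86

31.86 dB


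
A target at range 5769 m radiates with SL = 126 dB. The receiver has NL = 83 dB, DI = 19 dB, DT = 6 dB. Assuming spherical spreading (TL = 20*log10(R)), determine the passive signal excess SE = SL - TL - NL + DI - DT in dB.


-19.22 dB


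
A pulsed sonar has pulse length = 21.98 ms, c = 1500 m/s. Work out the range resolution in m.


16.485 m


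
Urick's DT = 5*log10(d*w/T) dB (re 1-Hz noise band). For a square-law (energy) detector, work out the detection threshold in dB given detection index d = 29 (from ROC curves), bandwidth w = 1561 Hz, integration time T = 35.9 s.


DT = 5*log10(d*w/T) = 5*log10(29 * 1561 / 35.9) = 5*log10(1260.97) = 15.5

15.5 dB


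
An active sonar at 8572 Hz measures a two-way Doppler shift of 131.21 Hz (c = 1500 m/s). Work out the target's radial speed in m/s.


From fd = 2*f*v/c, v = c*fd/(2*f) = 1500 * 131.21 / (2*8572) = 11.48

11.48 m/s


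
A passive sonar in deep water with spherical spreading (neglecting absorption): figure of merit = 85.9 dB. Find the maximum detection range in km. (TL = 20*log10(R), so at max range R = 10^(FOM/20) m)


At max range FOM = TL, so 20*log10(R) = 85.9
R = 10^(85.9/20) = 19724.23 m = 19.72 km

19.72 km


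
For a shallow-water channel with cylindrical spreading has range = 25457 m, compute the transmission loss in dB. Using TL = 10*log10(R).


TL = 10*log10(25457) = 44.06

44.06 dB


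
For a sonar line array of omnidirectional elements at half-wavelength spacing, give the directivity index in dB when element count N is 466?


26.68 dB


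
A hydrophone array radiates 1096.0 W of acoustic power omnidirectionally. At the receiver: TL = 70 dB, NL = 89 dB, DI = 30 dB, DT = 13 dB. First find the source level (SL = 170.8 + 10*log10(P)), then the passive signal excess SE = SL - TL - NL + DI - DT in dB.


Step 1: SL = 170.8 + 10*log10(1096.0) = 201.2 dB
Step 2: SE = SL - TL - NL + DI - DT = 201.2 - 70 - 89 + 30 - 13 = 59.2

59.2 dB


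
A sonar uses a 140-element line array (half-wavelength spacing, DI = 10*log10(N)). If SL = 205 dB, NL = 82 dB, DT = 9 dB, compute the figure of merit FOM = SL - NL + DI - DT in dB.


Step 1: DI = 10*log10(140) = 21.46 dB
Step 2: FOM = SL - NL + DI - DT = 205 - 82 + 21.46 - 9 = 135.46

135.46 dB


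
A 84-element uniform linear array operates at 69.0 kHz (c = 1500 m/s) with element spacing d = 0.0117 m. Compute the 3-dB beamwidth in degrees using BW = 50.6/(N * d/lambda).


1.12 deg


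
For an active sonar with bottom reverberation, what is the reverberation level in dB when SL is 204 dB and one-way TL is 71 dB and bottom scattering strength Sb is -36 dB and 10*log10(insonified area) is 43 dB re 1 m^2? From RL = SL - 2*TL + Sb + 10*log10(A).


69 dB


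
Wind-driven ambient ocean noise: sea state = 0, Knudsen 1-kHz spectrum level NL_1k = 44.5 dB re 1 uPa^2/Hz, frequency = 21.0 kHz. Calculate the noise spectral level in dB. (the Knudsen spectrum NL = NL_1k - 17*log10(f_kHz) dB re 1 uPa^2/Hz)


22.02 dB


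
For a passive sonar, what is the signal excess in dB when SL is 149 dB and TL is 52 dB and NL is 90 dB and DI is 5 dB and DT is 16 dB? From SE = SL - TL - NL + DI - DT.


SE = SL - TL - NL + DI - DT = 149 - 52 - 90 + 5 - 16 = -4

-4 dB


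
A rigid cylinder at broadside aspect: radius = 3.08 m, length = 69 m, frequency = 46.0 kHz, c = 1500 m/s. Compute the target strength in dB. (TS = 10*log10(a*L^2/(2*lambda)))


lambda = 1500/46000 = 0.03261 m
TS = 10*log10(3.08*69^2/(2*0.03261)) = 53.52

53.52 dB


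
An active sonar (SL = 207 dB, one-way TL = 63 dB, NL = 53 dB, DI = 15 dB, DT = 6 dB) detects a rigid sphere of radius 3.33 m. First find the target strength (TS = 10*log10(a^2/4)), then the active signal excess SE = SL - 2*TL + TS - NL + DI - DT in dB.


Step 1: TS = 10*log10(3.33^2/4) = 4.43 dB
Step 2: SE = SL - 2*TL + TS - NL + DI - DT = 207 - 2*63 + (4.43) - 53 + 15 - 6 = 41.43

41.43 dB


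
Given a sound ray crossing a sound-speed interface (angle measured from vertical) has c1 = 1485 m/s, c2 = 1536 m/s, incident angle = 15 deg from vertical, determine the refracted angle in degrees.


15.53 deg


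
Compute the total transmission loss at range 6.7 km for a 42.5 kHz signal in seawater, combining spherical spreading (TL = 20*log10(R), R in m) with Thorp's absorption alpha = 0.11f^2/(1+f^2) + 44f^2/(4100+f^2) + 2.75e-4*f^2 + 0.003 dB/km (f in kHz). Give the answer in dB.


Step 1 (Thorp): alpha = 0.11*1806.25/(1+1806.25) + 44*1806.25/(4100+1806.25) + 2.75e-4*1806.25 + 0.003 = 14.0657 dB/km
Step 2: TL_spread = 20*log10(6700) = 76.52 dB
Step 3: TL_abs = alpha*R = 14.0657 * 6.7 = 94.24 dB
Step 4: TL_total = 76.52 + 94.24 = 170.76

170.76 dB


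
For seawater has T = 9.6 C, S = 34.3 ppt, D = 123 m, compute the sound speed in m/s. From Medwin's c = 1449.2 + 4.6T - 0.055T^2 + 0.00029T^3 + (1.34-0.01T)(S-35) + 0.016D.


1489.64 m/s


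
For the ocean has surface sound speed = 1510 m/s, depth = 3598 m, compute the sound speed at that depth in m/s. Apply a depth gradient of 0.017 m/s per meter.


c = 1510 + 0.017 * 3598 = 1571.166

1571.166 m/s


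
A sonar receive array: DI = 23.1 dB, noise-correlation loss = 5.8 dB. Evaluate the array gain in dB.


AG = DI - L_corr = 23.1 - 5.8 = 17.3

17.3 dB


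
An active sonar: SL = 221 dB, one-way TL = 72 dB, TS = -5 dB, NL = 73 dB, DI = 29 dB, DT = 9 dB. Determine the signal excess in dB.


19 dB


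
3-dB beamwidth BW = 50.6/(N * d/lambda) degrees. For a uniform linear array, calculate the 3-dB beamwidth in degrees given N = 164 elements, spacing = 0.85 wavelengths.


BW = 50.6 / (164 * 0.85) = 50.6 / 139.4 = 0.36

0.36 deg


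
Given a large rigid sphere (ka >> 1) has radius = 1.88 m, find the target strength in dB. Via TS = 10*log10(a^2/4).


TS = 10*log10(1.88^2 / 4) = 10*log10(0.8836) = -0.54

-0.54 dB


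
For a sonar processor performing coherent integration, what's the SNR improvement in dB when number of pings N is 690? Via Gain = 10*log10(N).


Gain = 10*log10(690) = 28.39

28.39 dB


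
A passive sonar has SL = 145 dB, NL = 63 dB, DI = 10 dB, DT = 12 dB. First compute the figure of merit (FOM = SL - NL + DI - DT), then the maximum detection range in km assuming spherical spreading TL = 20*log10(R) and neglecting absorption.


Step 1: FOM = SL - NL + DI - DT = 145 - 63 + 10 - 12 = 80 dB
Step 2: at max range FOM = TL = 20*log10(R), so R = 10^(80/20) = 10000.0 m = 10.0 km

10.0 km


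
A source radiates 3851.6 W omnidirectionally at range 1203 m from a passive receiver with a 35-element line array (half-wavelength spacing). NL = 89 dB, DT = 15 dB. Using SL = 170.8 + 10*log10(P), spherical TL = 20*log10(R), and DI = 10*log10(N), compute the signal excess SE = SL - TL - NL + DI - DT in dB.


56.49 dB


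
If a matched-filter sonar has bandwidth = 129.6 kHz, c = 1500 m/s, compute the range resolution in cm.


dR = c/(2*BW) = 1500 / (2 * 129.6e3) = 0.0058 m = 0.58 cm

0.58 cm


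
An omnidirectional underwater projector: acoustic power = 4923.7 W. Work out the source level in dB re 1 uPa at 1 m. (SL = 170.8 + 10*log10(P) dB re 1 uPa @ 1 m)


SL = 170.8 + 10*log10(4923.7) = 170.8 + 36.92 = 207.72

207.72 dB


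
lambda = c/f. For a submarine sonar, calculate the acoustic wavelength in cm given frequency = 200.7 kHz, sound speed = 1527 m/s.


0.76 cm


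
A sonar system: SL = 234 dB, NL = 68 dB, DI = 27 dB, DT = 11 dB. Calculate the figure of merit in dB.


FOM = SL - NL + DI - DT = 234 - 68 + 27 - 11 = 182

182 dB


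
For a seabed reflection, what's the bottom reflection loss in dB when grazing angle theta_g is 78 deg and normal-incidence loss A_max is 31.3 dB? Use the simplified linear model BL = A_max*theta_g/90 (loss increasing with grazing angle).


BL = A_max * theta_g / 90 = 31.3 * 78 / 90 = 27.13

27.13 dB


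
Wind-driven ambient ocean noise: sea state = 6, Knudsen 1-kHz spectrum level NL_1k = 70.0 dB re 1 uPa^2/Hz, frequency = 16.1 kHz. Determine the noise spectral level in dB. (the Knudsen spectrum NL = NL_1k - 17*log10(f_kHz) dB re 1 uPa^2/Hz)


NL = NL_1k - 17*log10(f_kHz) = 70.0 - 17*log10(16.1) = 70.0 - (20.52) = 49.48

49.48 dB


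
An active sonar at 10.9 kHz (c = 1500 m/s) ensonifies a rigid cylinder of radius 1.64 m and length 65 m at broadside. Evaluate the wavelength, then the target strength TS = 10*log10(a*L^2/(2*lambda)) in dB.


Step 1: lambda = c/f = 1500/10900 = 0.13761 m
Step 2: TS = 10*log10(a*L^2/(2*lambda)) = 10*log10(1.64*65^2/(2*0.13761)) = 44.01

44.01 dB


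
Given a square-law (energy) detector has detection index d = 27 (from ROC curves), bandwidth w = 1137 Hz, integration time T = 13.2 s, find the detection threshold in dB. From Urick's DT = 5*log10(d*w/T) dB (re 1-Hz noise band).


DT = 5*log10(d*w/T) = 5*log10(27 * 1137 / 13.2) = 5*log10(2325.68) = 16.83

16.83 dB


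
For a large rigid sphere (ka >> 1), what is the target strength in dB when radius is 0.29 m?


TS = 10*log10(0.29^2 / 4) = 10*log10(0.021025) = -16.77

-16.77 dB


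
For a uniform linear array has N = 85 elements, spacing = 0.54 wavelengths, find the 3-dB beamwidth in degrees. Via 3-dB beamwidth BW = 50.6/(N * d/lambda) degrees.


BW = 50.6 / (85 * 0.54) = 50.6 / 45.9 = 1.1

1.1 deg


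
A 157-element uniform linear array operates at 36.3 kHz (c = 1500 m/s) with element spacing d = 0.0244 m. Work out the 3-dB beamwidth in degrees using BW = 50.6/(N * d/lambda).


Step 1: lambda = 1500/36300 = 0.04132 m
Step 2: d/lambda = 0.0244/0.04132 = 0.5905
Step 3: BW = 50.6/(N * d/lambda) = 50.6/(157 * 0.5905) = 0.55

0.55 deg


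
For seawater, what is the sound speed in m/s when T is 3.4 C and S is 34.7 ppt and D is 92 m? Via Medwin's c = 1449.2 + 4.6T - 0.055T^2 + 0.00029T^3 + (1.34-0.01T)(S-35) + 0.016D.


1465.3 m/s


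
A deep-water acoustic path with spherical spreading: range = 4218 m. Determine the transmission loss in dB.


TL = 20*log10(4218) = 72.5

72.5 dB


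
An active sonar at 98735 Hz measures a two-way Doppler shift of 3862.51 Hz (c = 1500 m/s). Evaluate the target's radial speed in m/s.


29.34 m/s


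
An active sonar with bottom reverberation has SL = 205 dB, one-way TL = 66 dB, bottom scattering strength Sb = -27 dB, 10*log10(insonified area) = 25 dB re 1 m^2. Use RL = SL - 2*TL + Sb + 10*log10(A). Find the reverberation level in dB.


71 dB


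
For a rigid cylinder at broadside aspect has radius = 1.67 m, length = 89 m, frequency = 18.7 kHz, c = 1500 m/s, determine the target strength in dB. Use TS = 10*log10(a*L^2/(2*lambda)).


lambda = 1500/18700 = 0.08021 m
TS = 10*log10(1.67*89^2/(2*0.08021)) = 49.16

49.16 dB


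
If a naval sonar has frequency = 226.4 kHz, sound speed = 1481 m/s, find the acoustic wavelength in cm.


lambda = c/f = 1481 / 226400 = 0.0065 m = 0.65 cm

0.65 cm


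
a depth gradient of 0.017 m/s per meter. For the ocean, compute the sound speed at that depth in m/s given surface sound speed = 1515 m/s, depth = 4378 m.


1589.426 m/s


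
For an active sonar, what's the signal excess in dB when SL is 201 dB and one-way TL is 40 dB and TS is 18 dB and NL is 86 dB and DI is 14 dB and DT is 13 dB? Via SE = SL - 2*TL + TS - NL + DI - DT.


54 dB


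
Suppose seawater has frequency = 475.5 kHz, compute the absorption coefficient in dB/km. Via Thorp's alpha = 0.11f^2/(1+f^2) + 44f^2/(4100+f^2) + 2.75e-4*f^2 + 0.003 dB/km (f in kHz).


f^2 = 226100.25
alpha = 0.11*226100.25/(1+226100.25) + 44*226100.25/(4100+226100.25) + 2.75e-4*226100.25 + 0.003 = 105.507

105.507 dB/km


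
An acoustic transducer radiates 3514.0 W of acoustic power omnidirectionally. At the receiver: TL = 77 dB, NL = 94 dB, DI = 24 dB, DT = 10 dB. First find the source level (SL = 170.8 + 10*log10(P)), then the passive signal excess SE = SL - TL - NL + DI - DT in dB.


Step 1: SL = 170.8 + 10*log10(3514.0) = 206.26 dB
Step 2: SE = SL - TL - NL + DI - DT = 206.26 - 77 - 94 + 24 - 10 = 49.26

49.26 dB


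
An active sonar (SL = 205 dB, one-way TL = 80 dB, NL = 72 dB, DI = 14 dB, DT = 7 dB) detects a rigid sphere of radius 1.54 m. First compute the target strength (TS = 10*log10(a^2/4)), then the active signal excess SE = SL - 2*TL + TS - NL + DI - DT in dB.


Step 1: TS = 10*log10(1.54^2/4) = -2.27 dB
Step 2: SE = SL - 2*TL + TS - NL + DI - DT = 205 - 2*80 + (-2.27) - 72 + 14 - 7 = -22.27

-22.27 dB


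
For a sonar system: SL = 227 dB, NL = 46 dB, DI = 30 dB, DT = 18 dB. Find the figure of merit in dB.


FOM = SL - NL + DI - DT = 227 - 46 + 30 - 18 = 193

193 dB


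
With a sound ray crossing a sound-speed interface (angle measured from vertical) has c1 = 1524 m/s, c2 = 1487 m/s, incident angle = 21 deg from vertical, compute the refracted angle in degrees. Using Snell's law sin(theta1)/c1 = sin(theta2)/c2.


20.47 deg


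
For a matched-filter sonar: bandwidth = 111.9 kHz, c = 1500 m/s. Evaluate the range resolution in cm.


dR = c/(2*BW) = 1500 / (2 * 111.9e3) = 0.0067 m = 0.67 cm

0.67 cm


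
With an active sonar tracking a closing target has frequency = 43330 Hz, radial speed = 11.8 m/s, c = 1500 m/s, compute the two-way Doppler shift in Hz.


fd = 2*f*v/c = 2 * 43330 * 11.8 / 1500 = 681.73

681.73 Hz


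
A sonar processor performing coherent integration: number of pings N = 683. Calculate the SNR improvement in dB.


Gain = 10*log10(683) = 28.34

28.34 dB


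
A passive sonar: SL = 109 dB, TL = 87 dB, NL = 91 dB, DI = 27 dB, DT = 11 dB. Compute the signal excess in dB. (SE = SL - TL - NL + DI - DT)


SE = SL - TL - NL + DI - DT = 109 - 87 - 91 + 27 - 11 = -53

-53 dB


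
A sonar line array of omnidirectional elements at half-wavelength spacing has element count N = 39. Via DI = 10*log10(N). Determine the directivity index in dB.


DI = 10*log10(39) = 15.91

15.91 dB


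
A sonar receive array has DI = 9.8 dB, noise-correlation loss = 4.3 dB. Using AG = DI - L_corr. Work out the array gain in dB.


5.5 dB


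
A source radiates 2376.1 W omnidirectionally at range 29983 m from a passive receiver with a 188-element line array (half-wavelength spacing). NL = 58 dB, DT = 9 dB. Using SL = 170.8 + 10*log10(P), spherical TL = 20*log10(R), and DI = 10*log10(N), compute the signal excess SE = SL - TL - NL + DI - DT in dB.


Step 1: SL = 170.8 + 10*log10(2376.1) = 204.56 dB
Step 2: TL = 20*log10(29983) = 89.54 dB
Step 3: DI = 10*log10(188) = 22.74 dB
Step 4: SE = SL - TL - NL + DI - DT = 204.56 - 89.54 - 58 + 22.74 - 9 = 70.76

70.76 dB


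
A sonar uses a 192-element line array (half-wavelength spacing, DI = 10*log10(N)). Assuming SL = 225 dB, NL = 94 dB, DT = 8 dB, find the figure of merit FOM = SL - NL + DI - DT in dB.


145.83 dB


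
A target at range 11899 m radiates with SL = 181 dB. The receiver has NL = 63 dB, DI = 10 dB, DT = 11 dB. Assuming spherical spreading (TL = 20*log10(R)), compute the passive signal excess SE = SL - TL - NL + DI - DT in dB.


Step 1: TL = 20*log10(11899) = 81.51 dB
Step 2: SE = 181 - 81.51 - 63 + 10 - 11 = 35.49

35.49 dB


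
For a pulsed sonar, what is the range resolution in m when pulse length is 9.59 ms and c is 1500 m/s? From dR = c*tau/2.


dR = c*tau/2 = 1500 * 9.59e-3 / 2 = 7.1925

7.1925 m


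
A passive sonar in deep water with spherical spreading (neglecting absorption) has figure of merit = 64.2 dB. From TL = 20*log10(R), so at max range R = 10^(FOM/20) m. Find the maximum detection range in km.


At max range FOM = TL, so 20*log10(R) = 64.2
R = 10^(64.2/20) = 1621.81 m = 1.62 km

1.62 km


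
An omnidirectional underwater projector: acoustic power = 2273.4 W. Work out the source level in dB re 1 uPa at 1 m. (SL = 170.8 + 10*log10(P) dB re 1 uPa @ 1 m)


204.37 dB


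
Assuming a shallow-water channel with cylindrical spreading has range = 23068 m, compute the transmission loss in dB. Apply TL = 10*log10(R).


TL = 10*log10(23068) = 43.63

43.63 dB


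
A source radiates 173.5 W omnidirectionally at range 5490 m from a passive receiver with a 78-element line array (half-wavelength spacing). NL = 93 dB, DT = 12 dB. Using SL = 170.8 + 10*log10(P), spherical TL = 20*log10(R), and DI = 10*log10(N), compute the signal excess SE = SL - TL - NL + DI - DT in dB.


Step 1: SL = 170.8 + 10*log10(173.5) = 193.19 dB
Step 2: TL = 20*log10(5490) = 74.79 dB
Step 3: DI = 10*log10(78) = 18.92 dB
Step 4: SE = SL - TL - NL + DI - DT = 193.19 - 74.79 - 93 + 18.92 - 12 = 32.32

32.32 dB


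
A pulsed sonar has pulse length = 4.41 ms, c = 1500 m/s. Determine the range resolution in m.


dR = c*tau/2 = 1500 * 4.41e-3 / 2 = 3.3075

3.3075 m


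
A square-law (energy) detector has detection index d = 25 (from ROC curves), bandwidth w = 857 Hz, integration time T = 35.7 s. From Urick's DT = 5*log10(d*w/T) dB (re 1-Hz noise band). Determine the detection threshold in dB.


DT = 5*log10(d*w/T) = 5*log10(25 * 857 / 35.7) = 5*log10(600.14) = 13.89

13.89 dB


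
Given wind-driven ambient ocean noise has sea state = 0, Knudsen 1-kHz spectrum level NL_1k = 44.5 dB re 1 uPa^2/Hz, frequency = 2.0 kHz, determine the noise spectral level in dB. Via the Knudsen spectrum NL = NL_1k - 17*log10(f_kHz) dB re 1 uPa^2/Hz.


NL = NL_1k - 17*log10(f_kHz) = 44.5 - 17*log10(2.0) = 44.5 - (5.12) = 39.38

39.38 dB


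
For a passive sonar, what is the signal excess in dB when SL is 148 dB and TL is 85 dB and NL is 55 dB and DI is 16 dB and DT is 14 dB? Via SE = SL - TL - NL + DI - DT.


SE = SL - TL - NL + DI - DT = 148 - 85 - 55 + 16 - 14 = 10

10 dB


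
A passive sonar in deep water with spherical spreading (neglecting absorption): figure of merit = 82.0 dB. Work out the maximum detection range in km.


12.59 km


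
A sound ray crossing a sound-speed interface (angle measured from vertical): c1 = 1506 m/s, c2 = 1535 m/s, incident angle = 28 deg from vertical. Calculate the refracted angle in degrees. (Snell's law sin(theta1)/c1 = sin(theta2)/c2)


sin(theta2) = (c2/c1)*sin(theta1) = (1535/1506)*sin(28 deg) = 0.47851
theta2 = arcsin(0.47851) = 28.59

28.59 deg


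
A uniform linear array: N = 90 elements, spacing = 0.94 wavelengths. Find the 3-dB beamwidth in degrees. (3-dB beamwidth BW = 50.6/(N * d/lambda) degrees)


0.6 deg


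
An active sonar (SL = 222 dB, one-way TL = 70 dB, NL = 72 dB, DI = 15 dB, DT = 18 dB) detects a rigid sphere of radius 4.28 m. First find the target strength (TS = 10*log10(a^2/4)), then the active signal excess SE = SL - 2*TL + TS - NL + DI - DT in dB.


Step 1: TS = 10*log10(4.28^2/4) = 6.61 dB
Step 2: SE = SL - 2*TL + TS - NL + DI - DT = 222 - 2*70 + (6.61) - 72 + 15 - 18 = 13.61

13.61 dB


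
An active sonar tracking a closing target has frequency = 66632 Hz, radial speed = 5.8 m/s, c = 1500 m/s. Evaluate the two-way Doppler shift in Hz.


fd = 2*f*v/c = 2 * 66632 * 5.8 / 1500 = 515.29

515.29 Hz


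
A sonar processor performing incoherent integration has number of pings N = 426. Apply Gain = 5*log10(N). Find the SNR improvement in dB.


Gain = 5*log10(426) = 13.15

13.15 dB


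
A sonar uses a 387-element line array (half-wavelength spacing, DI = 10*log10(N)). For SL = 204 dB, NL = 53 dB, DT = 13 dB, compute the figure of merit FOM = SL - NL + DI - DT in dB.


Step 1: DI = 10*log10(387) = 25.88 dB
Step 2: FOM = SL - NL + DI - DT = 204 - 53 + 25.88 - 13 = 163.88

163.88 dB


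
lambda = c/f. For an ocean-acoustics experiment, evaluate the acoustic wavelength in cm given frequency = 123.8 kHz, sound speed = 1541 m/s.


1.24 cm


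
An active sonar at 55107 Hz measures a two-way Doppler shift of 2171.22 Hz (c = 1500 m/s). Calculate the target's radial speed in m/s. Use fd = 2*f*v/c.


From fd = 2*f*v/c, v = c*fd/(2*f) = 1500 * 2171.22 / (2*55107) = 29.55

29.55 m/s


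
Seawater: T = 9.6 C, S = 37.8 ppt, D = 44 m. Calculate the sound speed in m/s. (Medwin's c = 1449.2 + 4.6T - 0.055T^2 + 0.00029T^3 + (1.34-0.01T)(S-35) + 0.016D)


c = 1449.2 + 4.6*9.6 - 0.055*9.6^2 + 0.00029*9.6^3 + (1.34 - 0.01*9.6)*(37.8 - 35) + 0.016*44 = 1492.73

1492.73 m/s


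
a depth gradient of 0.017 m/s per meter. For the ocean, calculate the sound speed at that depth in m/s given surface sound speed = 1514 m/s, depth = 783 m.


c = 1514 + 0.017 * 783 = 1527.311

1527.311 m/s


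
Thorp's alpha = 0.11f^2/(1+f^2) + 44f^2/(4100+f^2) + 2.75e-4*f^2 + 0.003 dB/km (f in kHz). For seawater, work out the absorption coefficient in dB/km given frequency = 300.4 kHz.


f^2 = 90240.16
alpha = 0.11*90240.16/(1+90240.16) + 44*90240.16/(4100+90240.16) + 2.75e-4*90240.16 + 0.003 = 67.017

67.017 dB/km


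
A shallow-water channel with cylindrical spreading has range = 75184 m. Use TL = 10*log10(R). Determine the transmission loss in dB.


48.76 dB


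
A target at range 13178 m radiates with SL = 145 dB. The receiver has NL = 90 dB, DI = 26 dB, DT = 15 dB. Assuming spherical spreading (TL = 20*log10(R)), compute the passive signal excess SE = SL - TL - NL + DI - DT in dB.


Step 1: TL = 20*log10(13178) = 82.4 dB
Step 2: SE = 145 - 82.4 - 90 + 26 - 15 = -16.4

-16.4 dB


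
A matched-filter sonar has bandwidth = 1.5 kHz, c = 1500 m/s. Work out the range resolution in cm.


dR = c/(2*BW) = 1500 / (2 * 1.5e3) = 0.5 m = 50.0 cm

50.0 cm


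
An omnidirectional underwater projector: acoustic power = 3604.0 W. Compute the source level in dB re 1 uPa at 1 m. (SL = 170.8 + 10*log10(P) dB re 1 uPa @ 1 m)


206.37 dB


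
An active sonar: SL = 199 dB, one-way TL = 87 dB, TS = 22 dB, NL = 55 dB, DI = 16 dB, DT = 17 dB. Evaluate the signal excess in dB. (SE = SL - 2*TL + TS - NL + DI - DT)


SE = SL - 2*TL + TS - NL + DI - DT = 199 - 2*87 + (22) - 55 + 16 - 17 = -9

-9 dB


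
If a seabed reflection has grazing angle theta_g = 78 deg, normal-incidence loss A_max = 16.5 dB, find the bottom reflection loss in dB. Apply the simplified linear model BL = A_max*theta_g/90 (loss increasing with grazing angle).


BL = A_max * theta_g / 90 = 16.5 * 78 / 90 = 14.3

14.3 dB


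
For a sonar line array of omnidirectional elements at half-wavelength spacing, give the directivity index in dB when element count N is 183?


DI = 10*log10(183) = 22.62

22.62 dB


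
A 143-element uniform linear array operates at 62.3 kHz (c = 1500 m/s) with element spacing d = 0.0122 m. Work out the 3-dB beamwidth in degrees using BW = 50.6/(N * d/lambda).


Step 1: lambda = 1500/62300 = 0.02408 m
Step 2: d/lambda = 0.0122/0.02408 = 0.5066
Step 3: BW = 50.6/(N * d/lambda) = 50.6/(143 * 0.5066) = 0.7

0.7 deg


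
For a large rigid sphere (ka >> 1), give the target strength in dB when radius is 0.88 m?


TS = 10*log10(0.88^2 / 4) = 10*log10(0.1936) = -7.13

-7.13 dB


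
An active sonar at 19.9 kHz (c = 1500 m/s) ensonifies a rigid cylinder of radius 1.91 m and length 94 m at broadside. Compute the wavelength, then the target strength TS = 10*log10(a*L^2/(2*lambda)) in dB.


Step 1: lambda = c/f = 1500/19900 = 0.07538 m
Step 2: TS = 10*log10(a*L^2/(2*lambda)) = 10*log10(1.91*94^2/(2*0.07538)) = 50.49

50.49 dB


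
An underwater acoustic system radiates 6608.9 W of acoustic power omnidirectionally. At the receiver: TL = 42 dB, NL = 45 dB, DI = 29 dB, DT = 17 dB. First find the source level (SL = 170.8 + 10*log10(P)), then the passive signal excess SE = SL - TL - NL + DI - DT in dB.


Step 1: SL = 170.8 + 10*log10(6608.9) = 209.0 dB
Step 2: SE = SL - TL - NL + DI - DT = 209.0 - 42 - 45 + 29 - 17 = 134.0

134.0 dB


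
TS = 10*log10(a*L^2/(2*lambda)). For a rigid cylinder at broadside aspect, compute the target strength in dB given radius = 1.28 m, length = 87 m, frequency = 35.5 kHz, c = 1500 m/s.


lambda = 1500/35500 = 0.04225 m
TS = 10*log10(1.28*87^2/(2*0.04225)) = 50.59

50.59 dB


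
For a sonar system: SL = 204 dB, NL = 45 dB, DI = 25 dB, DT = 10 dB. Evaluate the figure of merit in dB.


FOM = SL - NL + DI - DT = 204 - 45 + 25 - 10 = 174

174 dB


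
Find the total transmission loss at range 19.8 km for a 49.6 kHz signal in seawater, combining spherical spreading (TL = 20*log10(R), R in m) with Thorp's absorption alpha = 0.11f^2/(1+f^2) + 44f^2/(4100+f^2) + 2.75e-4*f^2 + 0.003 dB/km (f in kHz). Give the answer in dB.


Step 1 (Thorp): alpha = 0.11*2460.16/(1+2460.16) + 44*2460.16/(4100+2460.16) + 2.75e-4*2460.16 + 0.003 = 17.2902 dB/km
Step 2: TL_spread = 20*log10(19800) = 85.93 dB
Step 3: TL_abs = alpha*R = 17.2902 * 19.8 = 342.35 dB
Step 4: TL_total = 85.93 + 342.35 = 428.28

428.28 dB


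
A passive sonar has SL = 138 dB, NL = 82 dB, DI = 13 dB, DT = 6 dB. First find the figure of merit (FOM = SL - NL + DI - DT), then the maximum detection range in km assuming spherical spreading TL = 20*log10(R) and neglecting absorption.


Step 1: FOM = SL - NL + DI - DT = 138 - 82 + 13 - 6 = 63 dB
Step 2: at max range FOM = TL = 20*log10(R), so R = 10^(63/20) = 1412.54 m = 1.41 km

1.41 km


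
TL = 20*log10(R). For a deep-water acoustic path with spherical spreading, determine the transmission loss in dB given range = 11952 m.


TL = 20*log10(11952) = 81.55

81.55 dB


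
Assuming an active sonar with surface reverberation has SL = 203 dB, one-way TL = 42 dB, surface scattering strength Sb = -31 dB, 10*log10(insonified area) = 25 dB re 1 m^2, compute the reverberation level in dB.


RL = SL - 2*TL + Sb + 10*log10(A) = 203 - 2*42 + (-31) + 25 = 113

113 dB


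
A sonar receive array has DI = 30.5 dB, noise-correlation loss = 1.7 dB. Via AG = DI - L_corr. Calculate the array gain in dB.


28.8 dB


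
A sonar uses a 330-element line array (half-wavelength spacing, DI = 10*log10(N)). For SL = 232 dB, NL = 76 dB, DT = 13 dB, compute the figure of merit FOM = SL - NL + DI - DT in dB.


Step 1: DI = 10*log10(330) = 25.19 dB
Step 2: FOM = SL - NL + DI - DT = 232 - 76 + 25.19 - 13 = 168.19

168.19 dB


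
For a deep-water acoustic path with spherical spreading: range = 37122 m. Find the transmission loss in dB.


TL = 20*log10(37122) = 91.39

91.39 dB


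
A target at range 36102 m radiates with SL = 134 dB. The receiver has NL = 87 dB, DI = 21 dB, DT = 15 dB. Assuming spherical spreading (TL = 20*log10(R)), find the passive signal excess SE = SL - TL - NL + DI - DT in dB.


Step 1: TL = 20*log10(36102) = 91.15 dB
Step 2: SE = 134 - 91.15 - 87 + 21 - 15 = -38.15

-38.15 dB


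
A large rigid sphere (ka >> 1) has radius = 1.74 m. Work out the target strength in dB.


-1.21 dB


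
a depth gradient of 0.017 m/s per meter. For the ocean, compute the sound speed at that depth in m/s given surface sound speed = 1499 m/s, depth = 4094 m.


c = 1499 + 0.017 * 4094 = 1568.598

1568.598 m/s


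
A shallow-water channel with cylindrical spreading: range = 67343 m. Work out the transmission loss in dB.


TL = 10*log10(67343) = 48.28

48.28 dB


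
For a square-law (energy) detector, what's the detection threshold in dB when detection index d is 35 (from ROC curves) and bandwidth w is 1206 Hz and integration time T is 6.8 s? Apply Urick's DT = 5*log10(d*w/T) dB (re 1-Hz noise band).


DT = 5*log10(d*w/T) = 5*log10(35 * 1206 / 6.8) = 5*log10(6207.35) = 18.96

18.96 dB


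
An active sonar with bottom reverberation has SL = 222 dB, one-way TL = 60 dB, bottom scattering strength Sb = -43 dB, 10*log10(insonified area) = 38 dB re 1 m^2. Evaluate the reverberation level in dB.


RL = SL - 2*TL + Sb + 10*log10(A) = 222 - 2*60 + (-43) + 38 = 97

97 dB


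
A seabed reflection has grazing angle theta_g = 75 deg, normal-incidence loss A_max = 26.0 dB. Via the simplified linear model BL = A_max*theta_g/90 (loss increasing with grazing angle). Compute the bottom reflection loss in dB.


21.67 dB


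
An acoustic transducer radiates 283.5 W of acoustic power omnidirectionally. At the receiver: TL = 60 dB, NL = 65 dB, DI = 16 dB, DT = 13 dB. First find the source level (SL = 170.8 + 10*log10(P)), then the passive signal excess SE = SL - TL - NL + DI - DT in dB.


Step 1: SL = 170.8 + 10*log10(283.5) = 195.33 dB
Step 2: SE = SL - TL - NL + DI - DT = 195.33 - 60 - 65 + 16 - 13 = 73.33

73.33 dB


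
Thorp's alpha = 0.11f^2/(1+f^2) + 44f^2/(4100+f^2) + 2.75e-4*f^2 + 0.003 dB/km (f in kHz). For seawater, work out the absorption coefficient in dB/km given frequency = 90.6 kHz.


f^2 = 8208.36
alpha = 0.11*8208.36/(1+8208.36) + 44*8208.36/(4100+8208.36) + 2.75e-4*8208.36 + 0.003 = 31.714

31.714 dB/km


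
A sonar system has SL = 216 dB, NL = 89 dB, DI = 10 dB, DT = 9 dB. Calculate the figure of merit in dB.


FOM = SL - NL + DI - DT = 216 - 89 + 10 - 9 = 128

128 dB


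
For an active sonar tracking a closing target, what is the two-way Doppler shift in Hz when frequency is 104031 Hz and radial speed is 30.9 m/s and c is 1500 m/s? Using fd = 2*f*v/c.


4286.08 Hz


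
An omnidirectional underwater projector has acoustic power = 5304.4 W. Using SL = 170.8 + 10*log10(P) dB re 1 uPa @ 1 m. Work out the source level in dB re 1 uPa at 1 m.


SL = 170.8 + 10*log10(5304.4) = 170.8 + 37.25 = 208.05

208.05 dB


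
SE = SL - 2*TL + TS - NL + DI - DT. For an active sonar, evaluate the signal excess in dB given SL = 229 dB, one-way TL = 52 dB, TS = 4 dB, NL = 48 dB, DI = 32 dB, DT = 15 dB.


98 dB
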